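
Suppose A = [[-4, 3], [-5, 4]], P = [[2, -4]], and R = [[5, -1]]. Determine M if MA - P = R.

M = [[-3, 1]]

MA = R + P = [[7, -5]].
Right-multiplying both sides by A⁻¹ gives M = (R + P)A⁻¹.
det A = -1; the adjugate gives A⁻¹ = [[-4, 3], [-5, 4]].
M = (R + P)A⁻¹ = [[-3, 1]].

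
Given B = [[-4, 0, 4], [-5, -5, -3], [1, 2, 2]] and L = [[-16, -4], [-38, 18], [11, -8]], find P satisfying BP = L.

Since B multiplies P on the left, P = B⁻¹L.
det B = -4; the adjugate gives B⁻¹ = [[1, -2, -5], [-7/4, 3, 8], [5/4, -2, -5]].
P = B⁻¹L = [[1, -2, -5], [-7/4, 3, 8], [5/4, -2, -5]] · [[-16, -4], [-38, 18], [11, -8]] = [[5, 0], [2, -3], [1, -1]].

P = [[5, 0], [2, -3], [1, -1]]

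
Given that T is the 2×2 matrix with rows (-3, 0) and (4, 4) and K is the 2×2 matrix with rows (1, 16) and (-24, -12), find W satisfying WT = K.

W = [[5, 4], [4, -3]]

Since T sits to the right of W, W = KT⁻¹.
det T = -12; the adjugate gives T⁻¹ = [[-1/3, 0], [1/3, 1/4]].
W = KT⁻¹ = [[1, 16], [-24, -12]] · [[-1/3, 0], [1/3, 1/4]] = [[5, 4], [4, -3]].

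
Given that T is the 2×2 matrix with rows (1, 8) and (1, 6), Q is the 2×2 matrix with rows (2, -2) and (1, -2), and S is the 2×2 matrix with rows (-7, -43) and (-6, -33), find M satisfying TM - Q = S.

M = [[-5, -5], [0, -5]]

TM = S + Q = [[-5, -45], [-5, -35]].
Since T multiplies M on the left, M = T⁻¹(S + Q).
T has determinant -2; T⁻¹ = [[-3, 4], [1/2, -1/2]].
M = T⁻¹(S + Q) = [[-5, -5], [0, -5]].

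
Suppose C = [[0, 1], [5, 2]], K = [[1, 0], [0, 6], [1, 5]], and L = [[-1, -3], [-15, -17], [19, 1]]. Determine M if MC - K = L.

M = [[-3, 0], [-5, -3], [-2, 4]]

MC = L + K = [[0, -3], [-15, -11], [20, 6]].
Since C sits to the right of M, M = (L + K)C⁻¹.
C has determinant -5; C⁻¹ = [[-2/5, 1/5], [1, 0]].
M = (L + K)C⁻¹ = [[-3, 0], [-5, -3], [-2, 4]].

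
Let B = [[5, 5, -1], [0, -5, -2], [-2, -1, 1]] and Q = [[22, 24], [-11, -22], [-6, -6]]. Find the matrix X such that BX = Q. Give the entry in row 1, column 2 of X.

-2

Since B multiplies X on the left, X = B⁻¹Q.
B has determinant -5; B⁻¹ = [[7/5, 4/5, 3], [-4/5, -3/5, -2], [2, 1, 5]].
X = B⁻¹Q = [[7/5, 4/5, 3], [-4/5, -3/5, -2], [2, 1, 5]] · [[22, 24], [-11, -22], [-6, -6]] = [[4, -2], [1, 6], [3, -4]].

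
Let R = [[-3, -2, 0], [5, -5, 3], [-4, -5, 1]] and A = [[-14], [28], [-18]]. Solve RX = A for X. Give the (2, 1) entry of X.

Left-multiplying both sides by R⁻¹ gives X = R⁻¹A.
det R = 4; the adjugate gives R⁻¹ = [[5/2, 1/2, -3/2], [-17/4, -3/4, 9/4], [-45/4, -7/4, 25/4]].
X = R⁻¹A = [[5/2, 1/2, -3/2], [-17/4, -3/4, 9/4], [-45/4, -7/4, 25/4]] · [[-14], [28], [-18]] = [[6], [-2], [-4]].

-2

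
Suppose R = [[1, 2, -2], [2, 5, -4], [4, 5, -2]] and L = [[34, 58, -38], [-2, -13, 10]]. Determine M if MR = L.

M = [[4, 5, 5], [6, -6, 1]]

Since R sits to the right of M, M = LR⁻¹.
det R = 6, so R⁻¹ = [[5/3, -1, 1/3], [-2, 1, 0], [-5/3, 1/2, 1/6]].
M = LR⁻¹ = [[34, 58, -38], [-2, -13, 10]] · [[5/3, -1, 1/3], [-2, 1, 0], [-5/3, 1/2, 1/6]] = [[4, 5, 5], [6, -6, 1]].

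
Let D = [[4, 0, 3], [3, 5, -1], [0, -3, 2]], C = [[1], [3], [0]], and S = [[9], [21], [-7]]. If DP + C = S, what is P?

P = [[-1], [5], [4]]

DP = S − C = [[8], [18], [-7]].
D is on the left of P, so left-multiply by D⁻¹: P = D⁻¹(S − C).
det D = 1, so D⁻¹ = [[7, -9, -15], [-6, 8, 13], [-9, 12, 20]].
P = D⁻¹(S − C) = [[-1], [5], [4]].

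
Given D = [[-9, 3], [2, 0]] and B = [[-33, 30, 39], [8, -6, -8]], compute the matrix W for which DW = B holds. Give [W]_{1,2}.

Since D multiplies W on the left, W = D⁻¹B.
det D = -6, so D⁻¹ = [[0, 1/2], [1/3, 3/2]].
W = D⁻¹B = [[0, 1/2], [1/3, 3/2]] · [[-33, 30, 39], [8, -6, -8]] = [[4, -3, -4], [1, 1, 1]].

-3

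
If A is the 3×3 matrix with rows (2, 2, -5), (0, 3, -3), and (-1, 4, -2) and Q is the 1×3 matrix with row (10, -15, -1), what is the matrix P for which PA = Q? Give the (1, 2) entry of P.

-5

Since A sits to the right of P, P = QA⁻¹.
A has determinant 3; A⁻¹ = [[2, -16/3, 3], [1, -3, 2], [1, -10/3, 2]].
P = QA⁻¹ = [[10, -15, -1]] · [[2, -16/3, 3], [1, -3, 2], [1, -10/3, 2]] = [[4, -5, -2]].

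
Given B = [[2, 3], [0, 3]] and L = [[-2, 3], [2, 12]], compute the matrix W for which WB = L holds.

B is on the right of W, so right-multiply by B⁻¹: W = LB⁻¹.
det B = 6; the adjugate gives B⁻¹ = [[1/2, -1/2], [0, 1/3]].
W = LB⁻¹ = [[-2, 3], [2, 12]] · [[1/2, -1/2], [0, 1/3]] = [[-1, 2], [1, 3]].

W = [[-1, 2], [1, 3]]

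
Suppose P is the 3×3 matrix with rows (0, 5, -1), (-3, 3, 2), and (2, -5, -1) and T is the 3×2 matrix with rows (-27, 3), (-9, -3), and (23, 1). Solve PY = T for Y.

Y = [[-5, -1], [-6, 0], [-3, -3]]

Since P multiplies Y on the left, Y = P⁻¹T.
det P = -4, so P⁻¹ = [[-7/4, -5/2, -13/4], [-1/4, -1/2, -3/4], [-9/4, -5/2, -15/4]].
Y = P⁻¹T = [[-7/4, -5/2, -13/4], [-1/4, -1/2, -3/4], [-9/4, -5/2, -15/4]] · [[-27, 3], [-9, -3], [23, 1]] = [[-5, -1], [-6, 0], [-3, -3]].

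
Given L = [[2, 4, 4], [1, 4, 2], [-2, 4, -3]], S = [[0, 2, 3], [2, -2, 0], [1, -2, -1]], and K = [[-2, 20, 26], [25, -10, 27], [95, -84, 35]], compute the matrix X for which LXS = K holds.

X = L⁻¹KS⁻¹ (apply L⁻¹ on the left and S⁻¹ on the right).
L has determinant 4; L⁻¹ = [[-5, 7, -2], [-1/4, 1/2, 0], [3, -4, 1]].
S has determinant -2; S⁻¹ = [[-1, 2, -3], [-1, 3/2, -3], [1, -1, 2]].
L⁻¹K = [[-5, -2, -11], [13, -10, 7], [-11, 16, 5]].
X = (L⁻¹K)S⁻¹ = [[-4, -2, -1], [4, 4, 5], [0, -3, -5]].

X = [[-4, -2, -1], [4, 4, 5], [0, -3, -5]]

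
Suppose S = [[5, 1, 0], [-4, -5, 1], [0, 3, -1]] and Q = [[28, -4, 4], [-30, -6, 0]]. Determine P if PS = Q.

P = [[4, -2, -6], [-6, 0, 0]]

Since S sits to the right of P, P = QS⁻¹.
det S = 6; the adjugate gives S⁻¹ = [[1/3, 1/6, 1/6], [-2/3, -5/6, -5/6], [-2, -5/2, -7/2]].
P = QS⁻¹ = [[28, -4, 4], [-30, -6, 0]] · [[1/3, 1/6, 1/6], [-2/3, -5/6, -5/6], [-2, -5/2, -7/2]] = [[4, -2, -6], [-6, 0, 0]].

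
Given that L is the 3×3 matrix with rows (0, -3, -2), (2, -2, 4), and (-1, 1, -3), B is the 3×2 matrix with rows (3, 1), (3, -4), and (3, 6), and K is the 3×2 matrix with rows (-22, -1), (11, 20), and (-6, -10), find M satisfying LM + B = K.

LM = K − B = [[-25, -2], [8, 24], [-9, -16]].
L is on the left of M, so left-multiply by L⁻¹: M = L⁻¹(K − B).
det L = -6, so L⁻¹ = [[-1/3, 11/6, 8/3], [-1/3, 1/3, 2/3], [0, -1/2, -1]].
M = L⁻¹(K − B) = [[-1, 2], [5, -2], [5, 4]].

M = [[-1, 2], [5, -2], [5, 4]]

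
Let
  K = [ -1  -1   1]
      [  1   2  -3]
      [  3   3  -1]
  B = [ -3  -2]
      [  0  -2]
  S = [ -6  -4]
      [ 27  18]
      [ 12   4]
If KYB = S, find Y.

Y = [[4, -1], [-5, 2], [1, 1]]

Y = K⁻¹SB⁻¹ (apply K⁻¹ on the left and B⁻¹ on the right).
det K = -2; the adjugate gives K⁻¹ = [[-7/2, -1, -1/2], [4, 1, 1], [3/2, 0, 1/2]].
B has determinant 6; B⁻¹ = [[-1/3, 1/3], [0, -1/2]].
K⁻¹S = [[-12, -6], [15, 6], [-3, -4]].
Y = (K⁻¹S)B⁻¹ = [[4, -1], [-5, 2], [1, 1]].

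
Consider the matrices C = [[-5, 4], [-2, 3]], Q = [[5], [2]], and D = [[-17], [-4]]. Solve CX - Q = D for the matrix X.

X = [[4], [2]]

CX = D + Q = [[-12], [-2]].
C is on the left of X, so left-multiply by C⁻¹: X = C⁻¹(D + Q).
C has determinant -7; C⁻¹ = [[-3/7, 4/7], [-2/7, 5/7]].
X = C⁻¹(D + Q) = [[4], [2]].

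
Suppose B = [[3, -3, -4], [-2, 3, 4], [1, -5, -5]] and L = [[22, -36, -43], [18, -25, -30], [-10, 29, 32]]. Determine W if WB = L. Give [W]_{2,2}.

B is on the right of W, so right-multiply by B⁻¹: W = LB⁻¹.
B has determinant 5; B⁻¹ = [[1, 1, 0], [-6/5, -11/5, -4/5], [7/5, 12/5, 3/5]].
W = LB⁻¹ = [[22, -36, -43], [18, -25, -30], [-10, 29, 32]] · [[1, 1, 0], [-6/5, -11/5, -4/5], [7/5, 12/5, 3/5]] = [[5, -2, 3], [6, 1, 2], [0, 3, -4]].

1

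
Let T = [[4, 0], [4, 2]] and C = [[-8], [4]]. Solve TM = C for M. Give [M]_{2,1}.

6

T is on the left of M, so left-multiply by T⁻¹: M = T⁻¹C.
det T = 8, so T⁻¹ = [[1/4, 0], [-1/2, 1/2]].
M = T⁻¹C = [[1/4, 0], [-1/2, 1/2]] · [[-8], [4]] = [[-2], [6]].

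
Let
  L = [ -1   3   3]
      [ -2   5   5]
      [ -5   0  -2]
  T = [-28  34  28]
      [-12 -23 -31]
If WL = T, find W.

W = [[3, 5, 3], [-6, -1, 4]]

Right-multiplying both sides by L⁻¹ gives W = TL⁻¹.
det L = -2; the adjugate gives L⁻¹ = [[5, -3, 0], [29/2, -17/2, 1/2], [-25/2, 15/2, -1/2]].
W = TL⁻¹ = [[-28, 34, 28], [-12, -23, -31]] · [[5, -3, 0], [29/2, -17/2, 1/2], [-25/2, 15/2, -1/2]] = [[3, 5, 3], [-6, -1, 4]].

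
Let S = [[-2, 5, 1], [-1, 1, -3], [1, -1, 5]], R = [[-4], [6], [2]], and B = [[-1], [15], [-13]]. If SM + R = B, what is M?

SM = B − R = [[3], [9], [-15]].
S is on the left of M, so left-multiply by S⁻¹: M = S⁻¹(B − R).
det S = 6, so S⁻¹ = [[1/3, -13/3, -8/3], [1/3, -11/6, -7/6], [0, 1/2, 1/2]].
M = S⁻¹(B − R) = [[2], [2], [-3]].

M = [[2], [2], [-3]]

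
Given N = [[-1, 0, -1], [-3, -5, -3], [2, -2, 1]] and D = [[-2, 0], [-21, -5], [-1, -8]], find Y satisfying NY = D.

Since N multiplies Y on the left, Y = N⁻¹D.
det N = -5; the adjugate gives N⁻¹ = [[11/5, -2/5, 1], [3/5, -1/5, 0], [-16/5, 2/5, -1]].
Y = N⁻¹D = [[11/5, -2/5, 1], [3/5, -1/5, 0], [-16/5, 2/5, -1]] · [[-2, 0], [-21, -5], [-1, -8]] = [[3, -6], [3, 1], [-1, 6]].

Y = [[3, -6], [3, 1], [-1, 6]]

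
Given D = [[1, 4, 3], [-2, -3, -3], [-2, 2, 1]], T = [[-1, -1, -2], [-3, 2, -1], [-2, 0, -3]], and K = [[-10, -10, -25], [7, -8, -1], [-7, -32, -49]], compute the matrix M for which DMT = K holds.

M = D⁻¹KT⁻¹ (apply D⁻¹ on the left and T⁻¹ on the right).
det D = 5, so D⁻¹ = [[3/5, 2/5, -3/5], [8/5, 7/5, -3/5], [-2, -2, 1]].
det T = 5, so T⁻¹ = [[-6/5, -3/5, 1], [-7/5, -1/5, 1], [4/5, 2/5, -1]].
D⁻¹K = [[1, 10, 14], [-2, -8, -12], [-1, 4, 3]].
M = (D⁻¹K)T⁻¹ = [[-4, 3, -3], [4, -2, 2], [-2, 1, 0]].

M = [[-4, 3, -3], [4, -2, 2], [-2, 1, 0]]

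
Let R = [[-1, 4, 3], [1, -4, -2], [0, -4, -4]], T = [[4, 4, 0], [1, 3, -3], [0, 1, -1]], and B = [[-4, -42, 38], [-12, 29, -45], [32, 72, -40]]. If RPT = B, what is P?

Left-multiply by R⁻¹ and right-multiply by T⁻¹: P = R⁻¹BT⁻¹.
det R = -4; the adjugate gives R⁻¹ = [[-2, -1, -1], [-1, -1, -1/4], [1, 1, 0]].
det T = 4, so T⁻¹ = [[0, 1, -3], [1/4, -1, 3], [1/4, -1, 2]].
R⁻¹B = [[-12, -17, 9], [8, -5, 17], [-16, -13, -7]].
P = (R⁻¹B)T⁻¹ = [[-2, -4, 3], [3, -4, -5], [-5, 4, -5]].

P = [[-2, -4, 3], [3, -4, -5], [-5, 4, -5]]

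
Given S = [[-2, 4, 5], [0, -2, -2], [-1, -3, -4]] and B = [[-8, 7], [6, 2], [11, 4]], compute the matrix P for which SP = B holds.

Left-multiplying both sides by S⁻¹ gives P = S⁻¹B.
S has determinant -6; S⁻¹ = [[-1/3, -1/6, -1/3], [-1/3, -13/6, 2/3], [1/3, 5/3, -2/3]].
P = S⁻¹B = [[-1/3, -1/6, -1/3], [-1/3, -13/6, 2/3], [1/3, 5/3, -2/3]] · [[-8, 7], [6, 2], [11, 4]] = [[-2, -4], [-3, -4], [0, 3]].

P = [[-2, -4], [-3, -4], [0, 3]]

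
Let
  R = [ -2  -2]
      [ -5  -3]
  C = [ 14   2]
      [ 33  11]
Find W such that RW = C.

W = [[-6, -4], [-1, 3]]

Since R multiplies W on the left, W = R⁻¹C.
det R = -4, so R⁻¹ = [[3/4, -1/2], [-5/4, 1/2]].
W = R⁻¹C = [[3/4, -1/2], [-5/4, 1/2]] · [[14, 2], [33, 11]] = [[-6, -4], [-1, 3]].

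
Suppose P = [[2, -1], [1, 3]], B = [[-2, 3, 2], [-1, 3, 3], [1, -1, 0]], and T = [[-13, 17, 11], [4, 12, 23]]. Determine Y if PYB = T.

Y = [[4, 0, 3], [-2, 3, 2]]

Y = P⁻¹TB⁻¹ (apply P⁻¹ on the left and B⁻¹ on the right).
det P = 7, so P⁻¹ = [[3/7, 1/7], [-1/7, 2/7]].
det B = -1; the adjugate gives B⁻¹ = [[-3, 2, -3], [-3, 2, -4], [2, -1, 3]].
P⁻¹T = [[-5, 9, 8], [3, 1, 5]].
Y = (P⁻¹T)B⁻¹ = [[4, 0, 3], [-2, 3, 2]].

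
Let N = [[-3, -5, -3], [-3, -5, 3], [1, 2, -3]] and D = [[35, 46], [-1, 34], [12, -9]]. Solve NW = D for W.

Left-multiplying both sides by N⁻¹ gives W = N⁻¹D.
det N = 6; the adjugate gives N⁻¹ = [[3/2, -7/2, -5], [-1, 2, 3], [-1/6, 1/6, 0]].
W = N⁻¹D = [[3/2, -7/2, -5], [-1, 2, 3], [-1/6, 1/6, 0]] · [[35, 46], [-1, 34], [12, -9]] = [[-4, -5], [-1, -5], [-6, -2]].

W = [[-4, -5], [-1, -5], [-6, -2]]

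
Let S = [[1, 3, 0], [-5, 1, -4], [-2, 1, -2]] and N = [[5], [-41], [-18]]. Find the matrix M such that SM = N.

M = [[5], [0], [4]]

Since S multiplies M on the left, M = S⁻¹N.
det S = -4, so S⁻¹ = [[-1/2, -3/2, 3], [1/2, 1/2, -1], [3/4, 7/4, -4]].
M = S⁻¹N = [[-1/2, -3/2, 3], [1/2, 1/2, -1], [3/4, 7/4, -4]] · [[5], [-41], [-18]] = [[5], [0], [4]].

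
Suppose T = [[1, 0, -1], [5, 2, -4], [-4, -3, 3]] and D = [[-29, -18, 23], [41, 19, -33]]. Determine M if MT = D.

M = [[-5, 0, 6], [4, 5, -3]]

Since T sits to the right of M, M = DT⁻¹.
T has determinant 1; T⁻¹ = [[-6, 3, 2], [1, -1, -1], [-7, 3, 2]].
M = DT⁻¹ = [[-29, -18, 23], [41, 19, -33]] · [[-6, 3, 2], [1, -1, -1], [-7, 3, 2]] = [[-5, 0, 6], [4, 5, -3]].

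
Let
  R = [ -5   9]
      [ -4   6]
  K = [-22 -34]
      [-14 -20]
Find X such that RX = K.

X = [[-1, -4], [-3, -6]]

Left-multiplying both sides by R⁻¹ gives X = R⁻¹K.
det R = 6, so R⁻¹ = [[1, -3/2], [2/3, -5/6]].
X = R⁻¹K = [[1, -3/2], [2/3, -5/6]] · [[-22, -34], [-14, -20]] = [[-1, -4], [-3, -6]].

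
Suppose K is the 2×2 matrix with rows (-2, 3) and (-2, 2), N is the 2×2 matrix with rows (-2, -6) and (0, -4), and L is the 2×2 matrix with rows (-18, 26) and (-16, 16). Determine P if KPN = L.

P = [[-3, 4], [1, -4]]

P = K⁻¹LN⁻¹ (apply K⁻¹ on the left and N⁻¹ on the right).
det K = 2; the adjugate gives K⁻¹ = [[1, -3/2], [1, -1]].
det N = 8, so N⁻¹ = [[-1/2, 3/4], [0, -1/4]].
K⁻¹L = [[6, 2], [-2, 10]].
P = (K⁻¹L)N⁻¹ = [[-3, 4], [1, -4]].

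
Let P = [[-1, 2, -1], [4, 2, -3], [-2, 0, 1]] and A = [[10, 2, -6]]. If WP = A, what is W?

Since P sits to the right of W, W = AP⁻¹.
det P = -2; the adjugate gives P⁻¹ = [[-1, 1, 2], [-1, 3/2, 7/2], [-2, 2, 5]].
W = AP⁻¹ = [[10, 2, -6]] · [[-1, 1, 2], [-1, 3/2, 7/2], [-2, 2, 5]] = [[0, 1, -3]].

W = [[0, 1, -3]]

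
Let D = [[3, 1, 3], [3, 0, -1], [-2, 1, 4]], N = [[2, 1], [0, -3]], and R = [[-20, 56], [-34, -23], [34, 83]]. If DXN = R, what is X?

X = [[-5, -1], [-1, -4], [2, -5]]

Isolating X: multiply by D⁻¹ from the left and N⁻¹ from the right, so X = D⁻¹RN⁻¹.
det D = 2, so D⁻¹ = [[1/2, -1/2, -1/2], [-5, 9, 6], [3/2, -5/2, -3/2]].
det N = -6; the adjugate gives N⁻¹ = [[1/2, 1/6], [0, -1/3]].
D⁻¹R = [[-10, -2], [-2, 11], [4, 17]].
X = (D⁻¹R)N⁻¹ = [[-5, -1], [-1, -4], [2, -5]].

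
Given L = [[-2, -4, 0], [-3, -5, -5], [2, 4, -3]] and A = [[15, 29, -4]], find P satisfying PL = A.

Since L sits to the right of P, P = AL⁻¹.
L has determinant 6; L⁻¹ = [[35/6, -2, 10/3], [-19/6, 1, -5/3], [-1/3, 0, -1/3]].
P = AL⁻¹ = [[15, 29, -4]] · [[35/6, -2, 10/3], [-19/6, 1, -5/3], [-1/3, 0, -1/3]] = [[-3, -1, 3]].

P = [[-3, -1, 3]]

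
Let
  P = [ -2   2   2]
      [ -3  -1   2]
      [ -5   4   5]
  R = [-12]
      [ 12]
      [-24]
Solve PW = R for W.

W = [[-6], [-6], [-6]]

Since P multiplies W on the left, W = P⁻¹R.
det P = 2; the adjugate gives P⁻¹ = [[-13/2, -1, 3], [5/2, 0, -1], [-17/2, -1, 4]].
W = P⁻¹R = [[-13/2, -1, 3], [5/2, 0, -1], [-17/2, -1, 4]] · [[-12], [12], [-24]] = [[-6], [-6], [-6]].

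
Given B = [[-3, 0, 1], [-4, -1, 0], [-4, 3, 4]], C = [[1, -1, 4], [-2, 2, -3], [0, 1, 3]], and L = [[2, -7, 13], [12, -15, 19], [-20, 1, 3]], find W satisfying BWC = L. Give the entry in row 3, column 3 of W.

1

Left-multiply by B⁻¹ and right-multiply by C⁻¹: W = B⁻¹LC⁻¹.
det B = -4; the adjugate gives B⁻¹ = [[1, -3/4, -1/4], [-4, 2, 1], [4, -9/4, -3/4]].
det C = -5; the adjugate gives C⁻¹ = [[-9/5, -7/5, 1], [-6/5, -3/5, 1], [2/5, 1/5, 0]].
B⁻¹L = [[-2, 4, -2], [-4, -1, -11], [-4, 5, 7]].
W = (B⁻¹L)C⁻¹ = [[-2, 0, 2], [4, 4, -5], [4, 4, 1]].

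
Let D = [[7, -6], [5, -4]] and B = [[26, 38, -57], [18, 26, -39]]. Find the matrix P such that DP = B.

P = [[2, 2, -3], [-2, -4, 6]]

Since D multiplies P on the left, P = D⁻¹B.
det D = 2, so D⁻¹ = [[-2, 3], [-5/2, 7/2]].
P = D⁻¹B = [[-2, 3], [-5/2, 7/2]] · [[26, 38, -57], [18, 26, -39]] = [[2, 2, -3], [-2, -4, 6]].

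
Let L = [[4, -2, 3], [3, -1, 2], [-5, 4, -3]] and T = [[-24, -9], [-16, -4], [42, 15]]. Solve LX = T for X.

X = [[-6, 2], [6, 4], [4, -3]]

L is on the left of X, so left-multiply by L⁻¹: X = L⁻¹T.
L has determinant 3; L⁻¹ = [[-5/3, 2, -1/3], [-1/3, 1, 1/3], [7/3, -2, 2/3]].
X = L⁻¹T = [[-5/3, 2, -1/3], [-1/3, 1, 1/3], [7/3, -2, 2/3]] · [[-24, -9], [-16, -4], [42, 15]] = [[-6, 2], [6, 4], [4, -3]].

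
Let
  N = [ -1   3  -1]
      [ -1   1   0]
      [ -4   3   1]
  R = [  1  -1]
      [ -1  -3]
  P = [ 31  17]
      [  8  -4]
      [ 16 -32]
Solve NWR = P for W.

W = [[-3, -2], [4, -3], [-4, 5]]

W = N⁻¹PR⁻¹ (apply N⁻¹ on the left and R⁻¹ on the right).
N has determinant 1; N⁻¹ = [[1, -6, 1], [1, -5, 1], [1, -9, 2]].
R has determinant -4; R⁻¹ = [[3/4, -1/4], [-1/4, -1/4]].
N⁻¹P = [[-1, 9], [7, 5], [-9, -11]].
W = (N⁻¹P)R⁻¹ = [[-3, -2], [4, -3], [-4, 5]].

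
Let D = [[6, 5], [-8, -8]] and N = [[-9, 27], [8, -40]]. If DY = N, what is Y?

Since D multiplies Y on the left, Y = D⁻¹N.
det D = -8; the adjugate gives D⁻¹ = [[1, 5/8], [-1, -3/4]].
Y = D⁻¹N = [[1, 5/8], [-1, -3/4]] · [[-9, 27], [8, -40]] = [[-4, 2], [3, 3]].

Y = [[-4, 2], [3, 3]]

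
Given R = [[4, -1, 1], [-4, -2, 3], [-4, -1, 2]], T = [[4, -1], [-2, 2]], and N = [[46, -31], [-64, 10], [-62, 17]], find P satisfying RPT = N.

Isolating P: multiply by R⁻¹ from the left and T⁻¹ from the right, so P = R⁻¹NT⁻¹.
det R = -4; the adjugate gives R⁻¹ = [[1/4, -1/4, 1/4], [1, -3, 4], [1, -2, 3]].
det T = 6; the adjugate gives T⁻¹ = [[1/3, 1/6], [1/3, 2/3]].
R⁻¹N = [[12, -6], [-10, 7], [-12, 0]].
P = (R⁻¹N)T⁻¹ = [[2, -2], [-1, 3], [-4, -2]].

P = [[2, -2], [-1, 3], [-4, -2]]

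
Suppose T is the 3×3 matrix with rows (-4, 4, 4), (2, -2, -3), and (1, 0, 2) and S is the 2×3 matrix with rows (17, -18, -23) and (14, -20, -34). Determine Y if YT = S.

T is on the right of Y, so right-multiply by T⁻¹: Y = ST⁻¹.
T has determinant -4; T⁻¹ = [[1, 2, 1], [7/4, 3, 1], [-1/2, -1, 0]].
Y = ST⁻¹ = [[17, -18, -23], [14, -20, -34]] · [[1, 2, 1], [7/4, 3, 1], [-1/2, -1, 0]] = [[-3, 3, -1], [-4, 2, -6]].

Y = [[-3, 3, -1], [-4, 2, -6]]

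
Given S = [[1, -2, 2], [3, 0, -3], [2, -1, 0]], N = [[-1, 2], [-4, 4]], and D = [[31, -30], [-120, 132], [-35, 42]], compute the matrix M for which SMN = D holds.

M = [[5, 4], [3, 1], [1, -5]]

M = S⁻¹DN⁻¹ (apply S⁻¹ on the left and N⁻¹ on the right).
S has determinant 3; S⁻¹ = [[-1, -2/3, 2], [-2, -4/3, 3], [-1, -1, 2]].
det N = 4, so N⁻¹ = [[1, -1/2], [1, -1/4]].
S⁻¹D = [[-21, 26], [-7, 10], [19, -18]].
M = (S⁻¹D)N⁻¹ = [[5, 4], [3, 1], [1, -5]].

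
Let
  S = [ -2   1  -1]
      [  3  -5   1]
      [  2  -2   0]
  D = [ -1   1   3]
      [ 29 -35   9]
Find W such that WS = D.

S is on the right of W, so right-multiply by S⁻¹: W = DS⁻¹.
S has determinant -6; S⁻¹ = [[-1/3, -1/3, 2/3], [-1/3, -1/3, 1/6], [-2/3, 1/3, -7/6]].
W = DS⁻¹ = [[-1, 1, 3], [29, -35, 9]] · [[-1/3, -1/3, 2/3], [-1/3, -1/3, 1/6], [-2/3, 1/3, -7/6]] = [[-2, 1, -4], [-4, 5, 3]].

W = [[-2, 1, -4], [-4, 5, 3]]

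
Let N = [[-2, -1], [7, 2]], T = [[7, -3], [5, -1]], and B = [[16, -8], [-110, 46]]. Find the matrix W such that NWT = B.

Left-multiply by N⁻¹ and right-multiply by T⁻¹: W = N⁻¹BT⁻¹.
N has determinant 3; N⁻¹ = [[2/3, 1/3], [-7/3, -2/3]].
det T = 8, so T⁻¹ = [[-1/8, 3/8], [-5/8, 7/8]].
N⁻¹B = [[-26, 10], [36, -12]].
W = (N⁻¹B)T⁻¹ = [[-3, -1], [3, 3]].

W = [[-3, -1], [3, 3]]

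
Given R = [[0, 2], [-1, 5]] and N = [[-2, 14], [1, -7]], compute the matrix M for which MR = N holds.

R is on the right of M, so right-multiply by R⁻¹: M = NR⁻¹.
det R = 2, so R⁻¹ = [[5/2, -1], [1/2, 0]].
M = NR⁻¹ = [[-2, 14], [1, -7]] · [[5/2, -1], [1/2, 0]] = [[2, 2], [-1, -1]].

M = [[2, 2], [-1, -1]]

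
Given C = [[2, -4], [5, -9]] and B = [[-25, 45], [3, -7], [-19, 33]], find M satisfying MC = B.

M = [[0, -5], [4, -1], [3, -5]]

C is on the right of M, so right-multiply by C⁻¹: M = BC⁻¹.
C has determinant 2; C⁻¹ = [[-9/2, 2], [-5/2, 1]].
M = BC⁻¹ = [[-25, 45], [3, -7], [-19, 33]] · [[-9/2, 2], [-5/2, 1]] = [[0, -5], [4, -1], [3, -5]].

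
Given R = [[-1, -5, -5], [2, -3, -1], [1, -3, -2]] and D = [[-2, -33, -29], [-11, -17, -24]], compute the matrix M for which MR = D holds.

Since R sits to the right of M, M = DR⁻¹.
R has determinant -3; R⁻¹ = [[-1, -5/3, 10/3], [-1, -7/3, 11/3], [1, 8/3, -13/3]].
M = DR⁻¹ = [[-2, -33, -29], [-11, -17, -24]] · [[-1, -5/3, 10/3], [-1, -7/3, 11/3], [1, 8/3, -13/3]] = [[6, 3, -2], [4, -6, 5]].

M = [[6, 3, -2], [4, -6, 5]]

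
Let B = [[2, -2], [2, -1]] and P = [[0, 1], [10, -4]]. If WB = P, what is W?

W = [[-1, 1], [-1, 6]]

B is on the right of W, so right-multiply by B⁻¹: W = PB⁻¹.
det B = 2; the adjugate gives B⁻¹ = [[-1/2, 1], [-1, 1]].
W = PB⁻¹ = [[0, 1], [10, -4]] · [[-1/2, 1], [-1, 1]] = [[-1, 1], [-1, 6]].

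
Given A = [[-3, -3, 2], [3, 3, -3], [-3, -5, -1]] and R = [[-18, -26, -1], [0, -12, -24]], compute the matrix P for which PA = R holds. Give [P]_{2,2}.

6

A is on the right of P, so right-multiply by A⁻¹: P = RA⁻¹.
det A = 6; the adjugate gives A⁻¹ = [[-3, -13/6, 1/2], [2, 3/2, -1/2], [-1, -1, 0]].
P = RA⁻¹ = [[-18, -26, -1], [0, -12, -24]] · [[-3, -13/6, 1/2], [2, 3/2, -1/2], [-1, -1, 0]] = [[3, 1, 4], [0, 6, 6]].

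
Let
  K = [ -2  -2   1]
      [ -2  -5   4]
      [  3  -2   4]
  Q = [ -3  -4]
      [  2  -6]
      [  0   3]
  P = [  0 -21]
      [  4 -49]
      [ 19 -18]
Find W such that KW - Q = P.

KW = P + Q = [[-3, -25], [6, -55], [19, -15]].
Left-multiplying both sides by K⁻¹ gives W = K⁻¹(P + Q).
K has determinant 3; K⁻¹ = [[-4, 2, -1], [20/3, -11/3, 2], [19/3, -10/3, 2]].
W = K⁻¹(P + Q) = [[5, 5], [-4, 5], [-1, -5]].

W = [[5, 5], [-4, 5], [-1, -5]]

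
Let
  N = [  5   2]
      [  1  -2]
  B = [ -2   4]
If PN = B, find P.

N is on the right of P, so right-multiply by N⁻¹: P = BN⁻¹.
det N = -12, so N⁻¹ = [[1/6, 1/6], [1/12, -5/12]].
P = BN⁻¹ = [[-2, 4]] · [[1/6, 1/6], [1/12, -5/12]] = [[0, -2]].

P = [[0, -2]]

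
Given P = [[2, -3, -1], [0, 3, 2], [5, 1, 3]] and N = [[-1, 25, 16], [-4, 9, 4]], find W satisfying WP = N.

W = [[-3, 5, 1], [-2, 1, 0]]

P is on the right of W, so right-multiply by P⁻¹: W = NP⁻¹.
det P = -1, so P⁻¹ = [[-7, -8, 3], [-10, -11, 4], [15, 17, -6]].
W = NP⁻¹ = [[-1, 25, 16], [-4, 9, 4]] · [[-7, -8, 3], [-10, -11, 4], [15, 17, -6]] = [[-3, 5, 1], [-2, 1, 0]].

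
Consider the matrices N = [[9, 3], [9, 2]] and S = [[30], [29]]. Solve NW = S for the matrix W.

W = [[3], [1]]

Since N multiplies W on the left, W = N⁻¹S.
det N = -9, so N⁻¹ = [[-2/9, 1/3], [1, -1]].
W = N⁻¹S = [[-2/9, 1/3], [1, -1]] · [[30], [29]] = [[3], [1]].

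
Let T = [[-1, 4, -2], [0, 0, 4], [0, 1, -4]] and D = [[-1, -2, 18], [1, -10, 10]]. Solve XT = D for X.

X = [[1, -1, -6], [-1, -4, -6]]

Right-multiplying both sides by T⁻¹ gives X = DT⁻¹.
det T = 4; the adjugate gives T⁻¹ = [[-1, 7/2, 4], [0, 1, 1], [0, 1/4, 0]].
X = DT⁻¹ = [[-1, -2, 18], [1, -10, 10]] · [[-1, 7/2, 4], [0, 1, 1], [0, 1/4, 0]] = [[1, -1, -6], [-1, -4, -6]].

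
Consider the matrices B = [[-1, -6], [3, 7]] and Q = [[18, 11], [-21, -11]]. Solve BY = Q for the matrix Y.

Y = [[0, 1], [-3, -2]]

Left-multiplying both sides by B⁻¹ gives Y = B⁻¹Q.
det B = 11; the adjugate gives B⁻¹ = [[7/11, 6/11], [-3/11, -1/11]].
Y = B⁻¹Q = [[7/11, 6/11], [-3/11, -1/11]] · [[18, 11], [-21, -11]] = [[0, 1], [-3, -2]].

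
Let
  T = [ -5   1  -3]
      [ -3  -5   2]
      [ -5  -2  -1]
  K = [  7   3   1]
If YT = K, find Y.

Right-multiplying both sides by T⁻¹ gives Y = KT⁻¹.
T has determinant -1; T⁻¹ = [[-9, -7, 13], [13, 10, -19], [19, 15, -28]].
Y = KT⁻¹ = [[7, 3, 1]] · [[-9, -7, 13], [13, 10, -19], [19, 15, -28]] = [[-5, -4, 6]].

Y = [[-5, -4, 6]]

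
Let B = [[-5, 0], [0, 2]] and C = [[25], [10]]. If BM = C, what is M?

Left-multiplying both sides by B⁻¹ gives M = B⁻¹C.
det B = -10, so B⁻¹ = [[-1/5, 0], [0, 1/2]].
M = B⁻¹C = [[-1/5, 0], [0, 1/2]] · [[25], [10]] = [[-5], [5]].

M = [[-5], [5]]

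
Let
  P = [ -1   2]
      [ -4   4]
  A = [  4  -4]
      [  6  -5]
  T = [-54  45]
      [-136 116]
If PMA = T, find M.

M = P⁻¹TA⁻¹ (apply P⁻¹ on the left and A⁻¹ on the right).
det P = 4; the adjugate gives P⁻¹ = [[1, -1/2], [1, -1/4]].
det A = 4; the adjugate gives A⁻¹ = [[-5/4, 1], [-3/2, 1]].
P⁻¹T = [[14, -13], [-20, 16]].
M = (P⁻¹T)A⁻¹ = [[2, 1], [1, -4]].

M = [[2, 1], [1, -4]]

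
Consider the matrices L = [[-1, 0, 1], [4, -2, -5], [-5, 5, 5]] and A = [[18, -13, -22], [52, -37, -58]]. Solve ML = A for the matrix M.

Right-multiplying both sides by L⁻¹ gives M = AL⁻¹.
L has determinant -5; L⁻¹ = [[-3, -1, -2/5], [-1, 0, 1/5], [-2, -1, -2/5]].
M = AL⁻¹ = [[18, -13, -22], [52, -37, -58]] · [[-3, -1, -2/5], [-1, 0, 1/5], [-2, -1, -2/5]] = [[3, 4, -1], [-3, 6, -5]].

M = [[3, 4, -1], [-3, 6, -5]]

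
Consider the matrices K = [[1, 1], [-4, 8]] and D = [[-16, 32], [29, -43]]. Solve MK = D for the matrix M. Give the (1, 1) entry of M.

0

Since K sits to the right of M, M = DK⁻¹.
K has determinant 12; K⁻¹ = [[2/3, -1/12], [1/3, 1/12]].
M = DK⁻¹ = [[-16, 32], [29, -43]] · [[2/3, -1/12], [1/3, 1/12]] = [[0, 4], [5, -6]].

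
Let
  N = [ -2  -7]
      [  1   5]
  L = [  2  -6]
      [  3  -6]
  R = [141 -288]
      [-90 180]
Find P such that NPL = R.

P = [[-5, -5], [1, -5]]

Isolating P: multiply by N⁻¹ from the left and L⁻¹ from the right, so P = N⁻¹RL⁻¹.
det N = -3; the adjugate gives N⁻¹ = [[-5/3, -7/3], [1/3, 2/3]].
L has determinant 6; L⁻¹ = [[-1, 1], [-1/2, 1/3]].
N⁻¹R = [[-25, 60], [-13, 24]].
P = (N⁻¹R)L⁻¹ = [[-5, -5], [1, -5]].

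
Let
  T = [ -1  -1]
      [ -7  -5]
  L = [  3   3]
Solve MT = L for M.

Right-multiplying both sides by T⁻¹ gives M = LT⁻¹.
T has determinant -2; T⁻¹ = [[5/2, -1/2], [-7/2, 1/2]].
M = LT⁻¹ = [[3, 3]] · [[5/2, -1/2], [-7/2, 1/2]] = [[-3, 0]].

M = [[-3, 0]]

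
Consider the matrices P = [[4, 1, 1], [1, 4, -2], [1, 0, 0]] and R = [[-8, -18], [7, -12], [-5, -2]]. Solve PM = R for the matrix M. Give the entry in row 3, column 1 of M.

6

Since P multiplies M on the left, M = P⁻¹R.
det P = -6; the adjugate gives P⁻¹ = [[0, 0, 1], [1/3, 1/6, -3/2], [2/3, -1/6, -5/2]].
M = P⁻¹R = [[0, 0, 1], [1/3, 1/6, -3/2], [2/3, -1/6, -5/2]] · [[-8, -18], [7, -12], [-5, -2]] = [[-5, -2], [6, -5], [6, -5]].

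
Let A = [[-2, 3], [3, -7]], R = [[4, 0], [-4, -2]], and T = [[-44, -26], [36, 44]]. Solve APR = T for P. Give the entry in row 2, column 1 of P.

Left-multiply by A⁻¹ and right-multiply by R⁻¹: P = A⁻¹TR⁻¹.
det A = 5, so A⁻¹ = [[-7/5, -3/5], [-3/5, -2/5]].
R has determinant -8; R⁻¹ = [[1/4, 0], [-1/2, -1/2]].
A⁻¹T = [[40, 10], [12, -2]].
P = (A⁻¹T)R⁻¹ = [[5, -5], [4, 1]].

4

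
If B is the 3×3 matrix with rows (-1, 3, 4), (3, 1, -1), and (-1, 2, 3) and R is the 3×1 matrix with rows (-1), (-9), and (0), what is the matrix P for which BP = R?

B is on the left of P, so left-multiply by B⁻¹: P = B⁻¹R.
det B = -1; the adjugate gives B⁻¹ = [[-5, 1, 7], [8, -1, -11], [-7, 1, 10]].
P = B⁻¹R = [[-5, 1, 7], [8, -1, -11], [-7, 1, 10]] · [[-1], [-9], [0]] = [[-4], [1], [-2]].

P = [[-4], [1], [-2]]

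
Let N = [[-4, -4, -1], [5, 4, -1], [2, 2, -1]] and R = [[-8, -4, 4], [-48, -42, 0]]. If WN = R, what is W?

W = [[-2, -4, 2], [5, -6, 1]]

N is on the right of W, so right-multiply by N⁻¹: W = RN⁻¹.
det N = -6; the adjugate gives N⁻¹ = [[1/3, 1, -4/3], [-1/2, -1, 3/2], [-1/3, 0, -2/3]].
W = RN⁻¹ = [[-8, -4, 4], [-48, -42, 0]] · [[1/3, 1, -4/3], [-1/2, -1, 3/2], [-1/3, 0, -2/3]] = [[-2, -4, 2], [5, -6, 1]].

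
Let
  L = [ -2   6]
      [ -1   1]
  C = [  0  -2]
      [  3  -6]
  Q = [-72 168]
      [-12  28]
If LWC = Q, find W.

W = [[0, 0], [-2, -4]]

Left-multiply by L⁻¹ and right-multiply by C⁻¹: W = L⁻¹QC⁻¹.
det L = 4, so L⁻¹ = [[1/4, -3/2], [1/4, -1/2]].
det C = 6; the adjugate gives C⁻¹ = [[-1, 1/3], [-1/2, 0]].
L⁻¹Q = [[0, 0], [-12, 28]].
W = (L⁻¹Q)C⁻¹ = [[0, 0], [-2, -4]].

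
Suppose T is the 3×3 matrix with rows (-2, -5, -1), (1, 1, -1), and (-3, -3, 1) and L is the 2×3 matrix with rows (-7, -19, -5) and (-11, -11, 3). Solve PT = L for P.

T is on the right of P, so right-multiply by T⁻¹: P = LT⁻¹.
det T = -6; the adjugate gives T⁻¹ = [[1/3, -4/3, -1], [-1/3, 5/6, 1/2], [0, -3/2, -1/2]].
P = LT⁻¹ = [[-7, -19, -5], [-11, -11, 3]] · [[1/3, -4/3, -1], [-1/3, 5/6, 1/2], [0, -3/2, -1/2]] = [[4, 1, 0], [0, 1, 4]].

P = [[4, 1, 0], [0, 1, 4]]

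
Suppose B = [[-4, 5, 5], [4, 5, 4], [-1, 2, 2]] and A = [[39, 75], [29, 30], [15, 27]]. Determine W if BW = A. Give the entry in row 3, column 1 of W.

2

Since B multiplies W on the left, W = B⁻¹A.
B has determinant -3; B⁻¹ = [[-2/3, 0, 5/3], [4, 1, -12], [-13/3, -1, 40/3]].
W = B⁻¹A = [[-2/3, 0, 5/3], [4, 1, -12], [-13/3, -1, 40/3]] · [[39, 75], [29, 30], [15, 27]] = [[-1, -5], [5, 6], [2, 5]].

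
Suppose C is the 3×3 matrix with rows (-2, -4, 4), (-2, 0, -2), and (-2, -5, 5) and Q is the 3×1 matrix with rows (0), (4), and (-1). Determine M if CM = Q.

M = [[-2], [1], [0]]

Left-multiplying both sides by C⁻¹ gives M = C⁻¹Q.
det C = 4; the adjugate gives C⁻¹ = [[-5/2, 0, 2], [7/2, -1/2, -3], [5/2, -1/2, -2]].
M = C⁻¹Q = [[-5/2, 0, 2], [7/2, -1/2, -3], [5/2, -1/2, -2]] · [[0], [4], [-1]] = [[-2], [1], [0]].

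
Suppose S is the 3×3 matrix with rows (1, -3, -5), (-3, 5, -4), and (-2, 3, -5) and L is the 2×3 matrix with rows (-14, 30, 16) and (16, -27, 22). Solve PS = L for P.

P = [[-4, 6, -4], [1, -3, -3]]

S is on the right of P, so right-multiply by S⁻¹: P = LS⁻¹.
det S = 3, so S⁻¹ = [[-13/3, -10, 37/3], [-7/3, -5, 19/3], [1/3, 1, -4/3]].
P = LS⁻¹ = [[-14, 30, 16], [16, -27, 22]] · [[-13/3, -10, 37/3], [-7/3, -5, 19/3], [1/3, 1, -4/3]] = [[-4, 6, -4], [1, -3, -3]].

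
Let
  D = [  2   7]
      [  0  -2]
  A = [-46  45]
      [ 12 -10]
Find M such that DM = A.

M = [[-2, 5], [-6, 5]]

D is on the left of M, so left-multiply by D⁻¹: M = D⁻¹A.
D has determinant -4; D⁻¹ = [[1/2, 7/4], [0, -1/2]].
M = D⁻¹A = [[1/2, 7/4], [0, -1/2]] · [[-46, 45], [12, -10]] = [[-2, 5], [-6, 5]].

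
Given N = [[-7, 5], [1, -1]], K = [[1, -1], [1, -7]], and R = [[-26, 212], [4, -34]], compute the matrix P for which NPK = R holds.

P = [[0, 3], [1, -2]]

Isolating P: multiply by N⁻¹ from the left and K⁻¹ from the right, so P = N⁻¹RK⁻¹.
det N = 2, so N⁻¹ = [[-1/2, -5/2], [-1/2, -7/2]].
det K = -6; the adjugate gives K⁻¹ = [[7/6, -1/6], [1/6, -1/6]].
N⁻¹R = [[3, -21], [-1, 13]].
P = (N⁻¹R)K⁻¹ = [[0, 3], [1, -2]].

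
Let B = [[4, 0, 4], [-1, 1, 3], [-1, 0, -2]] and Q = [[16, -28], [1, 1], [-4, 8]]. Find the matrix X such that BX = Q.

Since B multiplies X on the left, X = B⁻¹Q.
det B = -4; the adjugate gives B⁻¹ = [[1/2, 0, 1], [5/4, 1, 4], [-1/4, 0, -1]].
X = B⁻¹Q = [[1/2, 0, 1], [5/4, 1, 4], [-1/4, 0, -1]] · [[16, -28], [1, 1], [-4, 8]] = [[4, -6], [5, -2], [0, -1]].

X = [[4, -6], [5, -2], [0, -1]]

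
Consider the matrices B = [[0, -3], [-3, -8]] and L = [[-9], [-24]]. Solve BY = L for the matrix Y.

Left-multiplying both sides by B⁻¹ gives Y = B⁻¹L.
det B = -9, so B⁻¹ = [[8/9, -1/3], [-1/3, 0]].
Y = B⁻¹L = [[8/9, -1/3], [-1/3, 0]] · [[-9], [-24]] = [[0], [3]].

Y = [[0], [3]]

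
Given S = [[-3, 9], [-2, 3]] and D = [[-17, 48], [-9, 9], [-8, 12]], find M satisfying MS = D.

M = [[5, 1], [-1, 6], [0, 4]]

Since S sits to the right of M, M = DS⁻¹.
S has determinant 9; S⁻¹ = [[1/3, -1], [2/9, -1/3]].
M = DS⁻¹ = [[-17, 48], [-9, 9], [-8, 12]] · [[1/3, -1], [2/9, -1/3]] = [[5, 1], [-1, 6], [0, 4]].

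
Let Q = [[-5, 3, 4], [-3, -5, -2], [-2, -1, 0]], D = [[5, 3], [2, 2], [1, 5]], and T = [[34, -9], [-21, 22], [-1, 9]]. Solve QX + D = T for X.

X = [[-1, 0], [4, -4], [3, 0]]

QX = T − D = [[29, -12], [-23, 20], [-2, 4]].
Since Q multiplies X on the left, X = Q⁻¹(T − D).
det Q = -6; the adjugate gives Q⁻¹ = [[1/3, 2/3, -7/3], [-2/3, -4/3, 11/3], [7/6, 11/6, -17/3]].
X = Q⁻¹(T − D) = [[-1, 0], [4, -4], [3, 0]].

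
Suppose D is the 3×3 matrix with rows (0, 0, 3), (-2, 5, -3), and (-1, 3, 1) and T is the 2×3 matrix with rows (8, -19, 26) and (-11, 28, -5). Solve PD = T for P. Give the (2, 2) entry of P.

Right-multiplying both sides by D⁻¹ gives P = TD⁻¹.
det D = -3, so D⁻¹ = [[-14/3, -3, 5], [-5/3, -1, 2], [1/3, 0, 0]].
P = TD⁻¹ = [[8, -19, 26], [-11, 28, -5]] · [[-14/3, -3, 5], [-5/3, -1, 2], [1/3, 0, 0]] = [[3, -5, 2], [3, 5, 1]].

5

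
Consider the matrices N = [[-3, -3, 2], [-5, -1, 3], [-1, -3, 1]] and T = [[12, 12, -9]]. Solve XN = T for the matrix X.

X = [[3, -3, -6]]

Right-multiplying both sides by N⁻¹ gives X = TN⁻¹.
det N = -2; the adjugate gives N⁻¹ = [[-4, 3/2, 7/2], [-1, 1/2, 1/2], [-7, 3, 6]].
X = TN⁻¹ = [[12, 12, -9]] · [[-4, 3/2, 7/2], [-1, 1/2, 1/2], [-7, 3, 6]] = [[3, -3, -6]].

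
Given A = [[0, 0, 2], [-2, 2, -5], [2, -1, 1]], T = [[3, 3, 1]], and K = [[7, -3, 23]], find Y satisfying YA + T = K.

Y = [[2, -4, -2]]

YA = K − T = [[4, -6, 22]].
A is on the right of Y, so right-multiply by A⁻¹: Y = (K − T)A⁻¹.
det A = -4; the adjugate gives A⁻¹ = [[3/4, 1/2, 1], [2, 1, 1], [1/2, 0, 0]].
Y = (K − T)A⁻¹ = [[2, -4, -2]].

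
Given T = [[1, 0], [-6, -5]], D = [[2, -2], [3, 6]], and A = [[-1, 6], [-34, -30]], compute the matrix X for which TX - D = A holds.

X = [[1, 4], [5, 0]]

TX = A + D = [[1, 4], [-31, -24]].
Since T multiplies X on the left, X = T⁻¹(A + D).
det T = -5; the adjugate gives T⁻¹ = [[1, 0], [-6/5, -1/5]].
X = T⁻¹(A + D) = [[1, 4], [5, 0]].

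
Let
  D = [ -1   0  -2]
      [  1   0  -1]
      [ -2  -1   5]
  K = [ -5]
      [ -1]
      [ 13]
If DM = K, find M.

M = [[1], [-5], [2]]

D is on the left of M, so left-multiply by D⁻¹: M = D⁻¹K.
D has determinant 3; D⁻¹ = [[-1/3, 2/3, 0], [-1, -3, -1], [-1/3, -1/3, 0]].
M = D⁻¹K = [[-1/3, 2/3, 0], [-1, -3, -1], [-1/3, -1/3, 0]] · [[-5], [-1], [13]] = [[1], [-5], [2]].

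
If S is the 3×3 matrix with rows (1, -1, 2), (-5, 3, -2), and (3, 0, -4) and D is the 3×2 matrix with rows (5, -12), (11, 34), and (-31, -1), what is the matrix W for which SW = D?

W = [[-5, -3], [-2, 5], [4, -2]]

Since S multiplies W on the left, W = S⁻¹D.
S has determinant -4; S⁻¹ = [[3, 1, 1], [13/2, 5/2, 2], [9/4, 3/4, 1/2]].
W = S⁻¹D = [[3, 1, 1], [13/2, 5/2, 2], [9/4, 3/4, 1/2]] · [[5, -12], [11, 34], [-31, -1]] = [[-5, -3], [-2, 5], [4, -2]].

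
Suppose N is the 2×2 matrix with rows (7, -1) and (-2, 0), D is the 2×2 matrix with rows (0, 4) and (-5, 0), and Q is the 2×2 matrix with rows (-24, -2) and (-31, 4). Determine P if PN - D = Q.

P = [[-2, 5], [-4, 4]]

PN = Q + D = [[-24, 2], [-36, 4]].
Right-multiplying both sides by N⁻¹ gives P = (Q + D)N⁻¹.
N has determinant -2; N⁻¹ = [[0, -1/2], [-1, -7/2]].
P = (Q + D)N⁻¹ = [[-2, 5], [-4, 4]].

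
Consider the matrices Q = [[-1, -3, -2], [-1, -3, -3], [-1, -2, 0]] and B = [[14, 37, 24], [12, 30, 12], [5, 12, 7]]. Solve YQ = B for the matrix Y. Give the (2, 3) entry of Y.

Q is on the right of Y, so right-multiply by Q⁻¹: Y = BQ⁻¹.
Q has determinant -1; Q⁻¹ = [[6, -4, -3], [-3, 2, 1], [1, -1, 0]].
Y = BQ⁻¹ = [[14, 37, 24], [12, 30, 12], [5, 12, 7]] · [[6, -4, -3], [-3, 2, 1], [1, -1, 0]] = [[-3, -6, -5], [-6, 0, -6], [1, -3, -3]].

-6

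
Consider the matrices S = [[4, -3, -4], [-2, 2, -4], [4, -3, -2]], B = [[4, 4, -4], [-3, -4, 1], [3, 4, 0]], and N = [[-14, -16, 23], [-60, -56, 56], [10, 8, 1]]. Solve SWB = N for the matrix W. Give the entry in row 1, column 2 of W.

1

Isolating W: multiply by S⁻¹ from the left and B⁻¹ from the right, so W = S⁻¹NB⁻¹.
S has determinant 4; S⁻¹ = [[-4, 3/2, 5], [-5, 2, 6], [-1/2, 0, 1/2]].
B has determinant -4; B⁻¹ = [[1, 4, 3], [-3/4, -3, -2], [0, 1, 1]].
S⁻¹N = [[16, 20, -3], [10, 16, 3], [12, 12, -11]].
W = (S⁻¹N)B⁻¹ = [[1, 1, 5], [-2, -5, 1], [3, 1, 1]].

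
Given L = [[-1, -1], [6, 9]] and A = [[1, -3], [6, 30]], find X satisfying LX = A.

Left-multiplying both sides by L⁻¹ gives X = L⁻¹A.
det L = -3; the adjugate gives L⁻¹ = [[-3, -1/3], [2, 1/3]].
X = L⁻¹A = [[-3, -1/3], [2, 1/3]] · [[1, -3], [6, 30]] = [[-5, -1], [4, 4]].

X = [[-5, -1], [4, 4]]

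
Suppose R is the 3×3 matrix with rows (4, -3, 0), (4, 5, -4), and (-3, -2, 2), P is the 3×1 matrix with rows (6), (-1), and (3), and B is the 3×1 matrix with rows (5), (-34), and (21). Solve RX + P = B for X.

RX = B − P = [[-1], [-33], [18]].
R is on the left of X, so left-multiply by R⁻¹: X = R⁻¹(B − P).
R has determinant -4; R⁻¹ = [[-1/2, -3/2, -3], [-1, -2, -4], [-7/4, -17/4, -8]].
X = R⁻¹(B − P) = [[-4], [-5], [-2]].

X = [[-4], [-5], [-2]]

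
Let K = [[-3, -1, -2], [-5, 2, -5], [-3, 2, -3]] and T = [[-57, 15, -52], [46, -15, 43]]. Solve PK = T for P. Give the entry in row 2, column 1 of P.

K is on the right of P, so right-multiply by K⁻¹: P = TK⁻¹.
K has determinant -4; K⁻¹ = [[-1, 7/4, -9/4], [0, -3/4, 5/4], [1, -9/4, 11/4]].
P = TK⁻¹ = [[-57, 15, -52], [46, -15, 43]] · [[-1, 7/4, -9/4], [0, -3/4, 5/4], [1, -9/4, 11/4]] = [[5, 6, 4], [-3, -5, -4]].

-3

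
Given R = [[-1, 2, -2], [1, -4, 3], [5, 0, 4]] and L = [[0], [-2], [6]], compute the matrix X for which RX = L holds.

R is on the left of X, so left-multiply by R⁻¹: X = R⁻¹L.
det R = -2; the adjugate gives R⁻¹ = [[8, 4, 1], [-11/2, -3, -1/2], [-10, -5, -1]].
X = R⁻¹L = [[8, 4, 1], [-11/2, -3, -1/2], [-10, -5, -1]] · [[0], [-2], [6]] = [[-2], [3], [4]].

X = [[-2], [3], [4]]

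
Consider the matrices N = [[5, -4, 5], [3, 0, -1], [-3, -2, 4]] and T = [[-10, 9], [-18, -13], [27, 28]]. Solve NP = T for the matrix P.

P = [[-5, -4], [0, -6], [3, 1]]

Since N multiplies P on the left, P = N⁻¹T.
N has determinant -4; N⁻¹ = [[1/2, -3/2, -1], [9/4, -35/4, -5], [3/2, -11/2, -3]].
P = N⁻¹T = [[1/2, -3/2, -1], [9/4, -35/4, -5], [3/2, -11/2, -3]] · [[-10, 9], [-18, -13], [27, 28]] = [[-5, -4], [0, -6], [3, 1]].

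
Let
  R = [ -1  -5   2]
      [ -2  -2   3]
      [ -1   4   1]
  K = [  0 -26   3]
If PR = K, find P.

P = [[4, -1, -2]]

Right-multiplying both sides by R⁻¹ gives P = KR⁻¹.
R has determinant -1; R⁻¹ = [[14, -13, 11], [1, -1, 1], [10, -9, 8]].
P = KR⁻¹ = [[0, -26, 3]] · [[14, -13, 11], [1, -1, 1], [10, -9, 8]] = [[4, -1, -2]].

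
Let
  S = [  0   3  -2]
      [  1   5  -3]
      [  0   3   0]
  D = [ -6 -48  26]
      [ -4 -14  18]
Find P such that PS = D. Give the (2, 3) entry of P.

Since S sits to the right of P, P = DS⁻¹.
det S = -6, so S⁻¹ = [[-3/2, 1, -1/6], [0, 0, 1/3], [-1/2, 0, 1/2]].
P = DS⁻¹ = [[-6, -48, 26], [-4, -14, 18]] · [[-3/2, 1, -1/6], [0, 0, 1/3], [-1/2, 0, 1/2]] = [[-4, -6, -2], [-3, -4, 5]].

5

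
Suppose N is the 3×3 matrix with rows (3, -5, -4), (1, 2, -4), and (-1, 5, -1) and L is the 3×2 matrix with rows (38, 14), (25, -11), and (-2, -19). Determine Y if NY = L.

N is on the left of Y, so left-multiply by N⁻¹: Y = N⁻¹L.
det N = 1; the adjugate gives N⁻¹ = [[18, -25, 28], [5, -7, 8], [7, -10, 11]].
Y = N⁻¹L = [[18, -25, 28], [5, -7, 8], [7, -10, 11]] · [[38, 14], [25, -11], [-2, -19]] = [[3, -5], [-1, -5], [-6, -1]].

Y = [[3, -5], [-1, -5], [-6, -1]]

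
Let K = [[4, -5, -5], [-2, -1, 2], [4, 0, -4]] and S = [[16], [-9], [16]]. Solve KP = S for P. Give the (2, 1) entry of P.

Left-multiplying both sides by K⁻¹ gives P = K⁻¹S.
det K = -4, so K⁻¹ = [[-1, 5, 15/4], [0, -1, -1/2], [-1, 5, 7/2]].
P = K⁻¹S = [[-1, 5, 15/4], [0, -1, -1/2], [-1, 5, 7/2]] · [[16], [-9], [16]] = [[-1], [1], [-5]].

1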